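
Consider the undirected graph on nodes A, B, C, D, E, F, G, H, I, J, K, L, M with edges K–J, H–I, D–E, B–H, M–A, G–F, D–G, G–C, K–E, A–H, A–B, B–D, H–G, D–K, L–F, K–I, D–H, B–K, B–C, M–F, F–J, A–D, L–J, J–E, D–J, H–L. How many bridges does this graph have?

The edges on the cycle A-B-C-G-D-A are not bridges since each lies on that cycle.
Every edge lies on some cycle, so there are no bridges.

0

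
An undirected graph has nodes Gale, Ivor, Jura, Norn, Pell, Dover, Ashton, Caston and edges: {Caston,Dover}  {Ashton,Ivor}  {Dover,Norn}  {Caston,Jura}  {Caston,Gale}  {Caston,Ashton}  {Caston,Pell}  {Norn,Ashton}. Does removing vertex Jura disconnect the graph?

Deleting Jura leaves 1 component (was 1), so Jura is not a cut vertex.

No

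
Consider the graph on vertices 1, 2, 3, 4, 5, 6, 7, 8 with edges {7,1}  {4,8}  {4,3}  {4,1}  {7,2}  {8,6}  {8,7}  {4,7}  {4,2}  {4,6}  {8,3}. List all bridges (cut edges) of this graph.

none

The edges on the cycle 4-8-3-4 are not bridges since each lies on that cycle.
Every edge lies on some cycle, so there are no bridges.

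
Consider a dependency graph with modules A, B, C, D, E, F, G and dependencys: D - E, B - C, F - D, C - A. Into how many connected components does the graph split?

3

G is isolated — a component by itself.
Starting from A we can reach A, B, C. That is one component of size 3.
Starting from D we can reach D, E, F. That is one component of size 3.
Total: 3 components.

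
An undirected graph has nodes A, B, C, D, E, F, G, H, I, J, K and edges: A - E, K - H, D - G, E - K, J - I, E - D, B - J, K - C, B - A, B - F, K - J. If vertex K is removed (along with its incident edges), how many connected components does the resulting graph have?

3

With K gone, the remaining components are: {C}; {H}; {A, B, D, E, F, G, I, J}.
That is 3 components.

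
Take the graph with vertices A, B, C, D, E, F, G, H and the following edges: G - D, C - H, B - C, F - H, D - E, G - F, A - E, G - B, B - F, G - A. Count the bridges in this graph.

0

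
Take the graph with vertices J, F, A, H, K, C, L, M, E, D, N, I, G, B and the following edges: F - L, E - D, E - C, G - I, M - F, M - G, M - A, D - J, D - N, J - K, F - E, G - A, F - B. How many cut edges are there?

10

The edges on the cycle M-G-A-M are not bridges since each lies on that cycle.
But removing B - F disconnects B from F; removing F - E disconnects F from E; removing M - F disconnects M from F; removing J - D disconnects J from D — these are bridges.
In total 10 edges are bridges.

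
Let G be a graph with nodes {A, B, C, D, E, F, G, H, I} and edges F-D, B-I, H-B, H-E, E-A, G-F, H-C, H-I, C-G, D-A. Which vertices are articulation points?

Removing H increases the component count from 1 to 2, so H is a cut vertex.
By contrast removing C leaves 1 component; it is not a cut vertex. No other vertex is a cut vertex either.

H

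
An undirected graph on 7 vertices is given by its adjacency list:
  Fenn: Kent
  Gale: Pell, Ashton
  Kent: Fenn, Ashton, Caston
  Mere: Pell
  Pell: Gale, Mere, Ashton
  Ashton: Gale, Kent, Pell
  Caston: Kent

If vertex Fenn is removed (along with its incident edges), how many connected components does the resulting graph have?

1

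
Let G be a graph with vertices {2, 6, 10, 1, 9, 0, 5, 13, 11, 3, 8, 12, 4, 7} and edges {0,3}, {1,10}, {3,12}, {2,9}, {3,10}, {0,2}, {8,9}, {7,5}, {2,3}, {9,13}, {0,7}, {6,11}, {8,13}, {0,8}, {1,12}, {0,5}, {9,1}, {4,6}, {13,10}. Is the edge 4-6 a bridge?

Yes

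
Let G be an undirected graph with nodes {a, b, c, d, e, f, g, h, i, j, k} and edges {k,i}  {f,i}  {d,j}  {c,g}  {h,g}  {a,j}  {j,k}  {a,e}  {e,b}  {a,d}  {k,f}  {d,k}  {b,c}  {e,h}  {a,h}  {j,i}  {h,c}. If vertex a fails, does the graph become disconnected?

Deleting a raises the number of components from 1 to 2, so a is a cut vertex.

Yes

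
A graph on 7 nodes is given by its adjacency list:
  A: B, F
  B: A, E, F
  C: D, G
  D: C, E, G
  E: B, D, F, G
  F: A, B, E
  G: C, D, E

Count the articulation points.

Removing E increases the component count from 1 to 2, so E is a cut vertex.
By contrast removing C leaves 1 component; it is not a cut vertex. No other vertex is a cut vertex either.

1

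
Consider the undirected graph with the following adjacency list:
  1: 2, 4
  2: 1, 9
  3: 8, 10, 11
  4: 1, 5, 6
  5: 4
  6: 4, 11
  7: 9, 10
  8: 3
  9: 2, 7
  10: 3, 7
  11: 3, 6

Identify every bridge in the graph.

3-8, 4-5

The edges on the cycle 11-3-10-7-9-2-1-4-6-11 are not bridges since each lies on that cycle.
But removing 3-8 disconnects 3 from 8; removing 5-4 disconnects 5 from 4 — these are bridges.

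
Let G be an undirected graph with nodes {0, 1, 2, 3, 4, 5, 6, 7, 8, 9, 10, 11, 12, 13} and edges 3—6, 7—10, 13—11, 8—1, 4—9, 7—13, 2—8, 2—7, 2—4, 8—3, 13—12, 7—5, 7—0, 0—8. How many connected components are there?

Starting from 0 we can reach 0, 1, 2, 3, 4, 5, 6, 7, 8, 9, 10, 11, 12, 13. That is one component of size 14.
Total: 1 component.

1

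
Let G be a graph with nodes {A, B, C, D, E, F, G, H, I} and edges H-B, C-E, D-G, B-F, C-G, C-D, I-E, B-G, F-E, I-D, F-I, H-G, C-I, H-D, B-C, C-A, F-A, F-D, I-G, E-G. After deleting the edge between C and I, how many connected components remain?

C and I are still connected via C-E-I, so the component count stays at 1.

1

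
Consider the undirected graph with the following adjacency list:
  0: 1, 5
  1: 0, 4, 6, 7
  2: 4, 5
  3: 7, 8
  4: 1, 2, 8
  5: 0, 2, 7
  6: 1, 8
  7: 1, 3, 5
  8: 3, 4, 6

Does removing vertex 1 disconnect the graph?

No

Deleting 1 leaves 1 component (was 1) (its neighbors 0, 4, 6, 7 remain connected to each other), so 1 is not a cut vertex.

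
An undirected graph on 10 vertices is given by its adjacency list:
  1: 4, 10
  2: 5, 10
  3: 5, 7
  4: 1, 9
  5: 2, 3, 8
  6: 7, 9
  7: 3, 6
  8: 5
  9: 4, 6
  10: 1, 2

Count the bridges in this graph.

The edges on the cycle 5-3-7-6-9-4-1-10-2-5 are not bridges since each lies on that cycle.
But removing 5-8 disconnects 5 from 8 — this is a bridge.

1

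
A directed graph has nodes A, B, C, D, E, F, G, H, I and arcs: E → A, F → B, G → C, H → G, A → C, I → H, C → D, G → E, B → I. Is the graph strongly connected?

There is no directed path from B to F, so the graph is not strongly connected.

No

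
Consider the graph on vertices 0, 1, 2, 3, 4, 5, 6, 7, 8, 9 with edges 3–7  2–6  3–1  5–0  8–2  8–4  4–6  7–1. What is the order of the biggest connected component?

9 is isolated — a component by itself.
Starting from 0 we can reach 0, 5. That is one component of size 2.
Starting from 1 we can reach 1, 3, 7. That is one component of size 3.
Starting from 2 we can reach 2, 4, 6, 8. That is one component of size 4.
The largest has 4 vertices.

4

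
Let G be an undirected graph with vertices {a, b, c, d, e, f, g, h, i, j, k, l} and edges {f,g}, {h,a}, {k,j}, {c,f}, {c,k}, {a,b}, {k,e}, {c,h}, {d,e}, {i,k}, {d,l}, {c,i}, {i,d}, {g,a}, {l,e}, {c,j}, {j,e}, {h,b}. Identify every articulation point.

Removing c increases the component count from 1 to 2, so c is a cut vertex.
By contrast removing h leaves 1 component; it is not a cut vertex. No other vertex is a cut vertex either.

c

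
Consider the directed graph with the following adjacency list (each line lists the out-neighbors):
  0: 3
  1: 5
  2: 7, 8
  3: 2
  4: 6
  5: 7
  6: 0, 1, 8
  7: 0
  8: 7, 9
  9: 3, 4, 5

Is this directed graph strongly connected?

From 5 we can reach every vertex (0, 1, 2, 3, 4, 5, 6, 7, 8, 9), and every vertex can reach 5 (0, 1, 2, 3, 4, 5, 6, 7, 8, 9). So the whole graph is one strongly connected component.

Yes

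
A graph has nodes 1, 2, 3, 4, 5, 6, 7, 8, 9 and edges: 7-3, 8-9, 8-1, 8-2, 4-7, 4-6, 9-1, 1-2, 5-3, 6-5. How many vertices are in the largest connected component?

5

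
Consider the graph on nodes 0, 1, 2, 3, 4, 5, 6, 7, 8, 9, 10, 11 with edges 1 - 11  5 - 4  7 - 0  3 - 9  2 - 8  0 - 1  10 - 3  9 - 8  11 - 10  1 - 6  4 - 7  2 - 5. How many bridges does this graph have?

The edges on the cycle 2-5-4-7-0-1-11-10-3-9-8-2 are not bridges since each lies on that cycle.
But removing 6 - 1 disconnects 6 from 1 — this is a bridge.

1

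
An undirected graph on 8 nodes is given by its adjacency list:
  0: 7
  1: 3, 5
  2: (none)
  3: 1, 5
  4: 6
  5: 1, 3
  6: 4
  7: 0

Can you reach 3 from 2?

No

The component containing 2 is {2}, and 3 is not in it.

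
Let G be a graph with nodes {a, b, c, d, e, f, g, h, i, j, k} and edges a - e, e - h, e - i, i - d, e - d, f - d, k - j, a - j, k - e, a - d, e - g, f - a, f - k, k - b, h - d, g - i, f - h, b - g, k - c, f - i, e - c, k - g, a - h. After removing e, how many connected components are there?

1

With e gone, the remaining components are: {a, b, c, d, f, g, h, i, j, k}.
That is 1 component.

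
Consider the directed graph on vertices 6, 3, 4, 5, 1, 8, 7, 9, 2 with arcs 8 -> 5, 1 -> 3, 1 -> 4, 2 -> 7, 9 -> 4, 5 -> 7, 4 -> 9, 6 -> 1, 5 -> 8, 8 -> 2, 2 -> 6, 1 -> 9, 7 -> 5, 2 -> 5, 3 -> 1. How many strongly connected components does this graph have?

{2, 5, 7, 8} are all mutually reachable — one SCC of size 4.
{4, 9} are all mutually reachable — one SCC of size 2.
{1, 3} are all mutually reachable — one SCC of size 2.
{6} is an SCC by itself.
That gives 4 strongly connected components.

4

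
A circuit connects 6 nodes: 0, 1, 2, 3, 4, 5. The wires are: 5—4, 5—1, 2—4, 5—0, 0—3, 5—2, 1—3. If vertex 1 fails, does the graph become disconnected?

No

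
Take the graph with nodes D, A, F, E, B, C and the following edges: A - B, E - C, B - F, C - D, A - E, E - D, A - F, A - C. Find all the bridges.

The edges on the cycle A-B-F-A are not bridges since each lies on that cycle.
Every edge lies on some cycle, so there are no bridges.

none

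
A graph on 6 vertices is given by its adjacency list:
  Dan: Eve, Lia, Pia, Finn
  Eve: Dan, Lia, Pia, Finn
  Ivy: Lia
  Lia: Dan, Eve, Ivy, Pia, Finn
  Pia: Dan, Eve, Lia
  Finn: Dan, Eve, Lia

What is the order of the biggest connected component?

6

Starting from Dan we can reach Dan, Eve, Ivy, Lia, Pia, Finn. That is one component of size 6.
The largest has 6 vertices.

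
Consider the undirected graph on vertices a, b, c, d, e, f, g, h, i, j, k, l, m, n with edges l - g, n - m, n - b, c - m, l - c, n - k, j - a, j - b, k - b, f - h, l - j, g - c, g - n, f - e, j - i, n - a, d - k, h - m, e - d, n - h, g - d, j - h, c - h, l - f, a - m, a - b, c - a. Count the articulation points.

1

Removing j increases the component count from 1 to 2, so j is a cut vertex.
By contrast removing i leaves 1 component; it is not a cut vertex. No other vertex is a cut vertex either.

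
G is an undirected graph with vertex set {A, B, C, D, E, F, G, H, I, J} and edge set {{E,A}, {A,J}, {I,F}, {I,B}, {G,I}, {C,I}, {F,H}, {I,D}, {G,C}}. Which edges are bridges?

A-E, A-J, B-I, D-I, F-H, F-I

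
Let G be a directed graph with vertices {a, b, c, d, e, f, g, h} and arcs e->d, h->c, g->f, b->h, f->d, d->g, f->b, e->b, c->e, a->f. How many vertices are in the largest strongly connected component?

{b, c, d, e, f, g, h} are all mutually reachable — one SCC of size 7.
{a} is an SCC by itself.
The largest has 7 vertices.

7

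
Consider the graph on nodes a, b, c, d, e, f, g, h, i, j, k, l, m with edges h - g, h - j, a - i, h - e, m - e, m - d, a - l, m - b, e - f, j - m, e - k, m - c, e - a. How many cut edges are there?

9

The edges on the cycle h-j-m-e-h are not bridges since each lies on that cycle.
But removing i - a disconnects i from a; removing m - b disconnects m from b; removing k - e disconnects k from e; removing e - a disconnects e from a — these are bridges.
In total 9 edges are bridges.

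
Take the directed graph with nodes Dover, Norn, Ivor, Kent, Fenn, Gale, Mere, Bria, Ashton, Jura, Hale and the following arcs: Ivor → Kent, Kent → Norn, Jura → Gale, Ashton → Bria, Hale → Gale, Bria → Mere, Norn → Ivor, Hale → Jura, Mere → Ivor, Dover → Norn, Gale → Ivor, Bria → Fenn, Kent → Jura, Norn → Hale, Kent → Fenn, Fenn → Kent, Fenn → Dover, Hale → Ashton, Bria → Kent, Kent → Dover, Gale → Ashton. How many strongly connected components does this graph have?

{Bria, Fenn, Gale, Hale, Ivor, Jura, Kent, Mere, Norn, Dover, Ashton} are all mutually reachable — one SCC of size 11.
That gives 1 strongly connected component.

1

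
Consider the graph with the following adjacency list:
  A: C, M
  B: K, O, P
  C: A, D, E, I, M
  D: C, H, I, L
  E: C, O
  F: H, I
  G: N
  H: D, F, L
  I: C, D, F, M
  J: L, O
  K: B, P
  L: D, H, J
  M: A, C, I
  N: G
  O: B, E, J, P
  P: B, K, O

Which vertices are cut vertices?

O

Removing O increases the component count from 2 to 3, so O is a cut vertex.
By contrast removing G leaves 2 components; it is not a cut vertex. No other vertex is a cut vertex either.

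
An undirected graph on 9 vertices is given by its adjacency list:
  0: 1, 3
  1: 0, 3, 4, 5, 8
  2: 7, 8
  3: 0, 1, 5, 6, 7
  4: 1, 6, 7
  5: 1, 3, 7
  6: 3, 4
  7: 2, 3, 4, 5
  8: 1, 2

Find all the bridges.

none

The edges on the cycle 7-5-1-0-3-7 are not bridges since each lies on that cycle.
Every edge lies on some cycle, so there are no bridges.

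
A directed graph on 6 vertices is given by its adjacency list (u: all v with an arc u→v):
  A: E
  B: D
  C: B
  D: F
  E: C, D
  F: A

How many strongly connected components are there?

{A, B, C, D, E, F} are all mutually reachable — one SCC of size 6.
That gives 1 strongly connected component.

1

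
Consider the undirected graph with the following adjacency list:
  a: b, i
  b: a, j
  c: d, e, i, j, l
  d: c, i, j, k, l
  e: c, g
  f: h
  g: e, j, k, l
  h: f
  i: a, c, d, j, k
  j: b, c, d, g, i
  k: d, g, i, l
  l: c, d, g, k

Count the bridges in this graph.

The edges on the cycle d-k-i-c-d are not bridges since each lies on that cycle.
But removing f-h disconnects f from h — this is a bridge.

1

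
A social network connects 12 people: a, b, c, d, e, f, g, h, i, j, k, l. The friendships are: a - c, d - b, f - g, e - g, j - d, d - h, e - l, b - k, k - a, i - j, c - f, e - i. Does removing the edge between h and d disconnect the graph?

Yes

Removing h - d leaves no path between h and d: the component count goes from 1 to 2. So it is a bridge.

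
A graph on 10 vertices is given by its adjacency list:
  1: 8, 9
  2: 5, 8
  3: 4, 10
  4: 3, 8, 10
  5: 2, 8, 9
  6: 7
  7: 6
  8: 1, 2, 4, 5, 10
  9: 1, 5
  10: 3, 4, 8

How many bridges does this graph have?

The edges on the cycle 8-4-3-10-8 are not bridges since each lies on that cycle.
But removing 7-6 disconnects 7 from 6 — this is a bridge.

1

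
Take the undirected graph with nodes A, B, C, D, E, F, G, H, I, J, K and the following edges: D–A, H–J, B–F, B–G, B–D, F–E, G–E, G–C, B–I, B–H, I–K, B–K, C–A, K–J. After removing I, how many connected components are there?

With I gone, the remaining components are: {A, B, C, D, E, F, G, H, J, K}.
That is 1 component.

1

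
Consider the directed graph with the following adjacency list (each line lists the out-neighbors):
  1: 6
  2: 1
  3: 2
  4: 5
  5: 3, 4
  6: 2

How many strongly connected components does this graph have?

3

{1, 2, 6} are all mutually reachable — one SCC of size 3.
{4, 5} are all mutually reachable — one SCC of size 2.
{3} is an SCC by itself.
That gives 3 strongly connected components.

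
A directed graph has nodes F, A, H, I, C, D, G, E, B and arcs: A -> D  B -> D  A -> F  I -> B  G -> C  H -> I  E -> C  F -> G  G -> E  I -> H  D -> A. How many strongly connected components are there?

7

{A, D} are all mutually reachable — one SCC of size 2.
{H, I} are all mutually reachable — one SCC of size 2.
{F} is an SCC by itself.
{E} is an SCC by itself.
{C} is an SCC by itself.
(and 2 more singleton SCCs)
That gives 7 strongly connected components.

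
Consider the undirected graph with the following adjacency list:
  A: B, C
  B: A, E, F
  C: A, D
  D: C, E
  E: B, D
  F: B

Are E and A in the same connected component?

From E we can reach A, B, C, D, E, F, which includes A.

Yes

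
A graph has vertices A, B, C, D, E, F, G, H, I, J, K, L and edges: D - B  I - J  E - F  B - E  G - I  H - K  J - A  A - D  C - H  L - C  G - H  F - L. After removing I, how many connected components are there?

With I gone, the remaining components are: {A, B, C, D, E, F, G, H, J, K, L}.
That is 1 component.

1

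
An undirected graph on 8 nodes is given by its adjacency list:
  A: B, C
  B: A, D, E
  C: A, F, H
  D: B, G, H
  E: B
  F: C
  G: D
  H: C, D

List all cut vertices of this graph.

B, C, D

Removing B increases the component count from 1 to 2, so B is a cut vertex.
Removing C increases the component count from 1 to 2, so C is a cut vertex.
Removing D increases the component count from 1 to 2, so D is a cut vertex.
By contrast removing G leaves 1 component; it is not a cut vertex. No other vertex is a cut vertex either.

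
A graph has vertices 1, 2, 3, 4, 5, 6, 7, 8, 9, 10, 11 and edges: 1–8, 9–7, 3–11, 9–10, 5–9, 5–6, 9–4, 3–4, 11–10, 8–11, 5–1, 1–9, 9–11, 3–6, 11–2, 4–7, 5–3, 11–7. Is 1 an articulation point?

Deleting 1 leaves 1 component (was 1) (its neighbors 5, 8, 9 remain connected to each other), so 1 is not a cut vertex.

No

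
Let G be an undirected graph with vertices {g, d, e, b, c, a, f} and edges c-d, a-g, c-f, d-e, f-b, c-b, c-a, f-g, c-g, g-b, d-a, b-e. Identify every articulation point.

none

Removing a, for instance, still leaves 1 component. No single vertex removal increases the component count — the graph has no articulation points.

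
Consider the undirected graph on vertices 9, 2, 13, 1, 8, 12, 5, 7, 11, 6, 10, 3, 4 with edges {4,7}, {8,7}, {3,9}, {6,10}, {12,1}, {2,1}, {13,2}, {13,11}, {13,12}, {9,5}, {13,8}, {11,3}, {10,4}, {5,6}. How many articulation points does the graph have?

1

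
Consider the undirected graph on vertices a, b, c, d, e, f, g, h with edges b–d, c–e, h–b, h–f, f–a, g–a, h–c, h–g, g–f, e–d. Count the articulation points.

Removing h increases the component count from 1 to 2, so h is a cut vertex.
By contrast removing a leaves 1 component; it is not a cut vertex. No other vertex is a cut vertex either.

1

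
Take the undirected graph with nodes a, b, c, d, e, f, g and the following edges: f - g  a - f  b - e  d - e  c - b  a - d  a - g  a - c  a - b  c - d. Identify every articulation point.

Removing a increases the component count from 1 to 2, so a is a cut vertex.
By contrast removing e leaves 1 component; it is not a cut vertex. No other vertex is a cut vertex either.

a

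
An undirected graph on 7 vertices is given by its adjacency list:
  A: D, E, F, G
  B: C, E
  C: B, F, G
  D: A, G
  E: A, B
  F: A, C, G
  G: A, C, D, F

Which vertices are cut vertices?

Removing A, for instance, still leaves 1 component. No single vertex removal increases the component count — the graph has no articulation points.

none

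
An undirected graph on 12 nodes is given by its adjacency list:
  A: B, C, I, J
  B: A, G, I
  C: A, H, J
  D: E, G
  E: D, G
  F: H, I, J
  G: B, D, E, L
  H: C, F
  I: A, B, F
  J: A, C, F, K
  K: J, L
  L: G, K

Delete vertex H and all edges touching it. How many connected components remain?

1

With H gone, the remaining components are: {A, B, C, D, E, F, G, I, J, K, L}.
That is 1 component.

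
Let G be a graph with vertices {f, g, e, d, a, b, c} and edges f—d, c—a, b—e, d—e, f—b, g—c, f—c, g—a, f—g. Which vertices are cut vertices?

Removing f increases the component count from 1 to 2, so f is a cut vertex.
By contrast removing a leaves 1 component; it is not a cut vertex. No other vertex is a cut vertex either.

f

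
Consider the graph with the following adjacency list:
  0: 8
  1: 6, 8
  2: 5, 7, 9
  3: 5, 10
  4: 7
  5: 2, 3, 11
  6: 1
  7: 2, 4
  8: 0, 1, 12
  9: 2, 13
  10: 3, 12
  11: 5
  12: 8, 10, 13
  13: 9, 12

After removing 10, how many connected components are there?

With 10 gone, the remaining components are: {0, 1, 2, 3, 4, 5, 6, 7, 8, 9, 11, 12, 13}.
That is 1 component.

1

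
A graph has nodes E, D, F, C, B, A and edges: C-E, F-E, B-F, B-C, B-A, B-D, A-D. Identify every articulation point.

B

Removing B increases the component count from 1 to 2, so B is a cut vertex.
By contrast removing E leaves 1 component; it is not a cut vertex. No other vertex is a cut vertex either.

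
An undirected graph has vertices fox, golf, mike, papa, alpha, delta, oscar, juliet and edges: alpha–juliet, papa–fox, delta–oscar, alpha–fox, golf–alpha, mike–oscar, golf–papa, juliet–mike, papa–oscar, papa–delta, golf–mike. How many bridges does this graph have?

0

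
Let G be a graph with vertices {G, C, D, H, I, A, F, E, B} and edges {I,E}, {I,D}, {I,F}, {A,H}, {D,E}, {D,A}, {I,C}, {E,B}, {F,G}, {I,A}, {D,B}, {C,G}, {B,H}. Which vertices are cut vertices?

I

Removing I increases the component count from 1 to 2, so I is a cut vertex.
By contrast removing B leaves 1 component; it is not a cut vertex. No other vertex is a cut vertex either.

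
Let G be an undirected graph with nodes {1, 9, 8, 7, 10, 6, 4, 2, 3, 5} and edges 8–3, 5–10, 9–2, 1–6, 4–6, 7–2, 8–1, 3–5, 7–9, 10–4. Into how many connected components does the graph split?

2

Starting from 2 we can reach 2, 7, 9. That is one component of size 3.
Starting from 1 we can reach 1, 3, 4, 5, 6, 8, 10. That is one component of size 7.
Total: 2 components.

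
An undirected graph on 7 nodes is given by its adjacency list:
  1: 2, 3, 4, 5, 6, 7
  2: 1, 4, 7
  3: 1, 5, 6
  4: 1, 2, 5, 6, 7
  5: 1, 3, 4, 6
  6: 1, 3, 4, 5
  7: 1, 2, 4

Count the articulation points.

Removing 2, for instance, still leaves 1 component. No single vertex removal increases the component count — the graph has no articulation points.

0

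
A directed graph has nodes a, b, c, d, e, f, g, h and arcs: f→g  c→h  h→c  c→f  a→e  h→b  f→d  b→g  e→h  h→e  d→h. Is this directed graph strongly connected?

No

There is no directed path from g to e, so the graph is not strongly connected.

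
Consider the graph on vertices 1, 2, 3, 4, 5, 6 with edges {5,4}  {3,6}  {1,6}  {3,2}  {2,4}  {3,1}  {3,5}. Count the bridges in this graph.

0

The edges on the cycle 3-1-6-3 are not bridges since each lies on that cycle.
Every edge lies on some cycle, so there are no bridges.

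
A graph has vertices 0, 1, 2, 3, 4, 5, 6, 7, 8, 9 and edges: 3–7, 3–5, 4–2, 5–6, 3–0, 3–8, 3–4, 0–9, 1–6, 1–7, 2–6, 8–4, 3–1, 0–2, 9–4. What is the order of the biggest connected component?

10

Starting from 0 we can reach 0, 1, 2, 3, 4, 5, 6, 7, 8, 9. That is one component of size 10.
The largest has 10 vertices.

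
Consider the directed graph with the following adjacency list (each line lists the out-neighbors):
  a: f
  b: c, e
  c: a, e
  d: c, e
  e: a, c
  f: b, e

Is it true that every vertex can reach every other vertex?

No

There is no directed path from b to d, so the graph is not strongly connected.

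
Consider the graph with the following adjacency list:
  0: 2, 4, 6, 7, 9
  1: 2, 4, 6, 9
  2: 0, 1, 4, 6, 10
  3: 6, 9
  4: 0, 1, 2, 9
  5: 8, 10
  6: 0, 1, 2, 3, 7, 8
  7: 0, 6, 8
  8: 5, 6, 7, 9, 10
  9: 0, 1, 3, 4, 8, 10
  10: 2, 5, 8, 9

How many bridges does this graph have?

The edges on the cycle 1-9-0-7-6-1 are not bridges since each lies on that cycle.
Every edge lies on some cycle, so there are no bridges.

0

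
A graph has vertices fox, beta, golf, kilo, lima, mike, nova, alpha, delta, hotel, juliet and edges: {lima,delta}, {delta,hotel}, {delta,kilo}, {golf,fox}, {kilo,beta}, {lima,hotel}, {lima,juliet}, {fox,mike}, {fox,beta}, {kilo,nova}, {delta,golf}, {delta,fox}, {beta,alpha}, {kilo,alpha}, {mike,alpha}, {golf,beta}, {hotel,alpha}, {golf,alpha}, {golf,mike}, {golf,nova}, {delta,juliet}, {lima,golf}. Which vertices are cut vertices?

none

Removing fox, for instance, still leaves 1 component. No single vertex removal increases the component count — the graph has no articulation points.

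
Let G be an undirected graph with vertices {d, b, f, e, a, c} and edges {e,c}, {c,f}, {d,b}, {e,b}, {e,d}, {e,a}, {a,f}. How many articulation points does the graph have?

1

Removing e increases the component count from 1 to 2, so e is a cut vertex.
By contrast removing b leaves 1 component; it is not a cut vertex. No other vertex is a cut vertex either.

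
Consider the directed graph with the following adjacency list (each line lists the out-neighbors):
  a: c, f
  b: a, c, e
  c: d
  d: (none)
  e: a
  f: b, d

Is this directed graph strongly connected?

There is no directed path from c to f, so the graph is not strongly connected.

No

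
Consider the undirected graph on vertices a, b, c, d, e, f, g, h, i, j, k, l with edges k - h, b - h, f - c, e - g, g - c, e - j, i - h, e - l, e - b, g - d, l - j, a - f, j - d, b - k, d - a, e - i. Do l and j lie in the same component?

Yes

From l we can reach a, b, c, d, e, f, g, h, i, j, k, l, which includes j.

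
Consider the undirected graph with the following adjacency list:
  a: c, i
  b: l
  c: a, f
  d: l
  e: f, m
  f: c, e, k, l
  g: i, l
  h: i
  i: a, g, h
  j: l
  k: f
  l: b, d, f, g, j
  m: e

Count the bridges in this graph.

The edges on the cycle l-f-c-a-i-g-l are not bridges since each lies on that cycle.
But removing h-i disconnects h from i; removing f-k disconnects f from k; removing l-b disconnects l from b; removing f-e disconnects f from e — these are bridges.
In total 7 edges are bridges.

7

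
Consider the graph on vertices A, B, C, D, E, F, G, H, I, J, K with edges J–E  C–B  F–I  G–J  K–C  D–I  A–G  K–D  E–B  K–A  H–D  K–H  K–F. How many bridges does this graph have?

The edges on the cycle K-F-I-D-K are not bridges since each lies on that cycle.
Every edge lies on some cycle, so there are no bridges.

0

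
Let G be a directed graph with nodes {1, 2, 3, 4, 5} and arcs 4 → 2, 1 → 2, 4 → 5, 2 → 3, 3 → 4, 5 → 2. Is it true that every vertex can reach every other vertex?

No

There is no directed path from 5 to 1, so the graph is not strongly connected.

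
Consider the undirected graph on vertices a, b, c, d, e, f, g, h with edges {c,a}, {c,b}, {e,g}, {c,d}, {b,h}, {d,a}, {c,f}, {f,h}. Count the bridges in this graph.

1

The edges on the cycle c-d-a-c are not bridges since each lies on that cycle.
But removing e-g disconnects e from g — this is a bridge.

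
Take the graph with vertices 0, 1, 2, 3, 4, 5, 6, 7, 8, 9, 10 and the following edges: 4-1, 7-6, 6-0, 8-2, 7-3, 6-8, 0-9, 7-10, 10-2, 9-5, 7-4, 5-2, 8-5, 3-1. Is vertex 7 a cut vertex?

Yes

Deleting 7 raises the number of components from 1 to 2, so 7 is a cut vertex.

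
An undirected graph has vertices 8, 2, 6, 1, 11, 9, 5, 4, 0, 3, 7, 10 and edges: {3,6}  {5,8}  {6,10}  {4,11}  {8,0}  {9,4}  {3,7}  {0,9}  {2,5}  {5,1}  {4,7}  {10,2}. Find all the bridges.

1-5, 11-4

The edges on the cycle 3-6-10-2-5-8-0-9-4-7-3 are not bridges since each lies on that cycle.
But removing 4–11 disconnects 4 from 11; removing 1–5 disconnects 1 from 5 — these are bridges.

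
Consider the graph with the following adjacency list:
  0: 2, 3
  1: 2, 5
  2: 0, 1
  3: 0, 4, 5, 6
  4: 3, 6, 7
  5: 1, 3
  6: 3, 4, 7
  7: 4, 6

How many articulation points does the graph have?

Removing 3 increases the component count from 1 to 2, so 3 is a cut vertex.
By contrast removing 6 leaves 1 component; it is not a cut vertex. No other vertex is a cut vertex either.

1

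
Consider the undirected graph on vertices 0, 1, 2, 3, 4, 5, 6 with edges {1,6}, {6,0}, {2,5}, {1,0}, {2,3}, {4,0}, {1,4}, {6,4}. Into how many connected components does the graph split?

2

Starting from 2 we can reach 2, 3, 5. That is one component of size 3.
Starting from 0 we can reach 0, 1, 4, 6. That is one component of size 4.
Total: 2 components.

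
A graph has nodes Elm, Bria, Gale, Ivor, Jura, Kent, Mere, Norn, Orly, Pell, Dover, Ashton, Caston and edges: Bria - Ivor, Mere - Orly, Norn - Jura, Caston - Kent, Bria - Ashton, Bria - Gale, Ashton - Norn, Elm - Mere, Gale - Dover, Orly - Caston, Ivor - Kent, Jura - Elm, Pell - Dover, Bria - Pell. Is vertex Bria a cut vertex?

Yes

Deleting Bria raises the number of components from 1 to 2, so Bria is a cut vertex.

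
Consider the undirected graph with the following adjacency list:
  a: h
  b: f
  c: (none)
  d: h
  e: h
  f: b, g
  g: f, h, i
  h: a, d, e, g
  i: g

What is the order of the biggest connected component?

8

c is isolated — a component by itself.
Starting from a we can reach a, b, d, e, f, g, h, i. That is one component of size 8.
The largest has 8 vertices.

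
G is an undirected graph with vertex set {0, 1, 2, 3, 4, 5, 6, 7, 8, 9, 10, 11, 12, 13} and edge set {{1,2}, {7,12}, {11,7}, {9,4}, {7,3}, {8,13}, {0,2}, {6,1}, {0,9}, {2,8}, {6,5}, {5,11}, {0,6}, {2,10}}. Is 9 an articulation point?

Yes

Deleting 9 raises the number of components from 1 to 2, so 9 is a cut vertex.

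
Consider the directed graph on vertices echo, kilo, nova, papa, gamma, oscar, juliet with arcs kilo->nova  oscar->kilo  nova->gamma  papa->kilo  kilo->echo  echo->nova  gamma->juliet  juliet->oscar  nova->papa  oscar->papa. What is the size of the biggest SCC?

7

{echo, kilo, nova, papa, gamma, oscar, juliet} are all mutually reachable — one SCC of size 7.
The largest has 7 vertices.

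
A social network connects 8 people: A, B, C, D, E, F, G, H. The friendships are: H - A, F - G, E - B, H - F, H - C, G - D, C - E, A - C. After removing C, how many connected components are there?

With C gone, the remaining components are: {B, E}; {A, D, F, G, H}.
That is 2 components.

2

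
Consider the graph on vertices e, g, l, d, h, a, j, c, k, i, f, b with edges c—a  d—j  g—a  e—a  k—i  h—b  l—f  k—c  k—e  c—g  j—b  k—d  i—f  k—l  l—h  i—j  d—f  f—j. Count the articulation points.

1

Removing k increases the component count from 1 to 2, so k is a cut vertex.
By contrast removing d leaves 1 component; it is not a cut vertex. No other vertex is a cut vertex either.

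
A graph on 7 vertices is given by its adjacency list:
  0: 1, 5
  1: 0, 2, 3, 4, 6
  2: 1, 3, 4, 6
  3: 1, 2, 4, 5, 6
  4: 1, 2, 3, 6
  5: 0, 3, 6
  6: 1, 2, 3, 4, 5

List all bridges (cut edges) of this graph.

The edges on the cycle 6-5-0-1-6 are not bridges since each lies on that cycle.
Every edge lies on some cycle, so there are no bridges.

none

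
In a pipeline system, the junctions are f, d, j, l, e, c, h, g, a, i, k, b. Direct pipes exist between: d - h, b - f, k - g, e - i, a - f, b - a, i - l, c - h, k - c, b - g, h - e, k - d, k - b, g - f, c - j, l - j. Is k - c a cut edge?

After removing k - c, the path k-d-h-c still connects them, so the edge is not a bridge.

No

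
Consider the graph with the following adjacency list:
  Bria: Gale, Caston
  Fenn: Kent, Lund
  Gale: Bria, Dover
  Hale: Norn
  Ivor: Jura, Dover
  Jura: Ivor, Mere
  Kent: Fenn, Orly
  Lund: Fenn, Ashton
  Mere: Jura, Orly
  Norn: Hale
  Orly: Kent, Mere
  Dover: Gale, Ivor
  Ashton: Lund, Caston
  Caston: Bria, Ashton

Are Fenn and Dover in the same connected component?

From Fenn we can reach Bria, Fenn, Gale, Ivor, Jura, Kent, Lund, Mere, Orly, Dover, Ashton, Caston, which includes Dover.

Yes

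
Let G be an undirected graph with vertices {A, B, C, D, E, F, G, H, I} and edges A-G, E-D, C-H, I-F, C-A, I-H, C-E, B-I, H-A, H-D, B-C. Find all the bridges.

A-G, F-I

The edges on the cycle B-I-H-C-B are not bridges since each lies on that cycle.
But removing F-I disconnects F from I; removing A-G disconnects A from G — these are bridges.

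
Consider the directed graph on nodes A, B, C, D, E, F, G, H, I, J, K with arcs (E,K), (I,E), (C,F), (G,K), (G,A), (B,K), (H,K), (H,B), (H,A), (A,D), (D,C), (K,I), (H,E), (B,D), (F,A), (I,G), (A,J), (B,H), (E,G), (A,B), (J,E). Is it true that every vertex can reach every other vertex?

From I we can reach every vertex (A, B, C, D, E, F, G, H, I, J, K), and every vertex can reach I (A, B, C, D, E, F, G, H, I, J, K). So the whole graph is one strongly connected component.

Yes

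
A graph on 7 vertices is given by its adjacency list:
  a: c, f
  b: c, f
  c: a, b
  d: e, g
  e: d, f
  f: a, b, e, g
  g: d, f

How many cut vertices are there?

Removing f increases the component count from 1 to 2, so f is a cut vertex.
By contrast removing e leaves 1 component; it is not a cut vertex. No other vertex is a cut vertex either.

1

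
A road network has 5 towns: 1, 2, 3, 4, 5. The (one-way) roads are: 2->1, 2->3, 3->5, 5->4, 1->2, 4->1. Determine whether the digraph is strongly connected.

Yes

From 1 we can reach every vertex (1, 2, 3, 4, 5), and every vertex can reach 1 (1, 2, 3, 4, 5). So the whole graph is one strongly connected component.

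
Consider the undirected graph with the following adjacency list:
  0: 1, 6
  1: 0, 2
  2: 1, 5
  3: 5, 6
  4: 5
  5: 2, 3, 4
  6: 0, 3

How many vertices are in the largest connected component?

Starting from 0 we can reach 0, 1, 2, 3, 4, 5, 6. That is one component of size 7.
The largest has 7 vertices.

7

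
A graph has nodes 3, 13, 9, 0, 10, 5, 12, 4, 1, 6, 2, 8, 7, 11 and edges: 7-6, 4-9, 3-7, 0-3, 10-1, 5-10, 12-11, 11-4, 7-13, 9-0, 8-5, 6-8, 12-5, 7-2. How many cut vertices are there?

Removing 5 increases the component count from 1 to 2, so 5 is a cut vertex.
Removing 7 increases the component count from 1 to 3, so 7 is a cut vertex.
Removing 10 increases the component count from 1 to 2, so 10 is a cut vertex.
By contrast removing 9 leaves 1 component; it is not a cut vertex. No other vertex is a cut vertex either.

3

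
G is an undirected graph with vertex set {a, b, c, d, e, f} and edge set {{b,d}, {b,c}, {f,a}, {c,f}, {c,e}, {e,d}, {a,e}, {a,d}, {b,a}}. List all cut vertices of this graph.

Removing e, for instance, still leaves 1 component. No single vertex removal increases the component count — the graph has no articulation points.

none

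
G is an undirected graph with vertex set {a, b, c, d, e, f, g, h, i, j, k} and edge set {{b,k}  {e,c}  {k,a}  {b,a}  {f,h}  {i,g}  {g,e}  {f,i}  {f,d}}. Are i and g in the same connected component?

Yes

From i we can reach c, d, e, f, g, h, i, which includes g.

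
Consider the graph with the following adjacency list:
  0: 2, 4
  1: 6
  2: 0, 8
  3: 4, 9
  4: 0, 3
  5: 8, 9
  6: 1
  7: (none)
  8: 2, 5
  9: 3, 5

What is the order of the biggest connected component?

7 is isolated — a component by itself.
Starting from 1 we can reach 1, 6. That is one component of size 2.
Starting from 0 we can reach 0, 2, 3, 4, 5, 8, 9. That is one component of size 7.
The largest has 7 vertices.

7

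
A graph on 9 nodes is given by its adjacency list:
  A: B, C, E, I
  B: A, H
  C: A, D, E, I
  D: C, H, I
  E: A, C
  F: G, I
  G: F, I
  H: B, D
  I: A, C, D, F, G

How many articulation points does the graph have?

Removing I increases the component count from 1 to 2, so I is a cut vertex.
By contrast removing B leaves 1 component; it is not a cut vertex. No other vertex is a cut vertex either.

1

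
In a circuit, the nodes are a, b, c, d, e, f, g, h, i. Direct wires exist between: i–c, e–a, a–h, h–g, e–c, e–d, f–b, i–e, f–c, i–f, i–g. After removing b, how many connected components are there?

1

With b gone, the remaining components are: {a, c, d, e, f, g, h, i}.
That is 1 component.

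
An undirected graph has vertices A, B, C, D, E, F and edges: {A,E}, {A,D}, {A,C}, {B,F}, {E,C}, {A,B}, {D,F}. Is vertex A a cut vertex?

Deleting A raises the number of components from 1 to 2, so A is a cut vertex.

Yes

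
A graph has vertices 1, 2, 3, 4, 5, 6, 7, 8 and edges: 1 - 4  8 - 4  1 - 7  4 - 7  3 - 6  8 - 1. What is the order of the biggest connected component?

4

2 is isolated — a component by itself.
5 is isolated — a component by itself.
Starting from 3 we can reach 3, 6. That is one component of size 2.
Starting from 1 we can reach 1, 4, 7, 8. That is one component of size 4.
The largest has 4 vertices.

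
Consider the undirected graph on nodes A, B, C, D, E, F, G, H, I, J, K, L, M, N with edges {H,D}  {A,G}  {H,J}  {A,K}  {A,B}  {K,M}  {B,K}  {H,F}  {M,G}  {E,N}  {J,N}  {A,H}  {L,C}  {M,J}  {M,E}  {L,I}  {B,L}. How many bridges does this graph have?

5

The edges on the cycle A-B-K-A are not bridges since each lies on that cycle.
But removing L - C disconnects L from C; removing H - F disconnects H from F; removing D - H disconnects D from H; removing L - I disconnects L from I — these are bridges.
In total 5 edges are bridges.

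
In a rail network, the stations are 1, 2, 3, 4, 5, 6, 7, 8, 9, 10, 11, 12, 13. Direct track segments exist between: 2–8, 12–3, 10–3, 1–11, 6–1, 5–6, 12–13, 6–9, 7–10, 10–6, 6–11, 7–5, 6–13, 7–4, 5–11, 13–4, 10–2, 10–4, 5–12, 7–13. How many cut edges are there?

The edges on the cycle 6-1-11-6 are not bridges since each lies on that cycle.
But removing 10–2 disconnects 10 from 2; removing 9–6 disconnects 9 from 6; removing 8–2 disconnects 8 from 2 — these are bridges.
That makes 3 bridges.

3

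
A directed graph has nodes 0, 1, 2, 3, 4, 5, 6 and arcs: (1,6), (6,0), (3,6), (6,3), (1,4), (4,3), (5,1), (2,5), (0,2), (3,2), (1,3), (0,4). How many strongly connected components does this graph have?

1

{0, 1, 2, 3, 4, 5, 6} are all mutually reachable — one SCC of size 7.
That gives 1 strongly connected component.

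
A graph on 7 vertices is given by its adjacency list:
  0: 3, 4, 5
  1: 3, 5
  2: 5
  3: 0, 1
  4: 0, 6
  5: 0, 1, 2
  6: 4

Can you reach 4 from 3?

From 3 we can reach 0, 1, 2, 3, 4, 5, 6, which includes 4.

Yes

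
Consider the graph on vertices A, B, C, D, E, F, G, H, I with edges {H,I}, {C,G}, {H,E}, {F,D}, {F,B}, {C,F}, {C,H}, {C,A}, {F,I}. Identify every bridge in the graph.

A-C, B-F, C-G, D-F, E-H

The edges on the cycle C-F-I-H-C are not bridges since each lies on that cycle.
But removing E-H disconnects E from H; removing C-A disconnects C from A; removing D-F disconnects D from F; removing B-F disconnects B from F — these are bridges.
In total 5 edges are bridges.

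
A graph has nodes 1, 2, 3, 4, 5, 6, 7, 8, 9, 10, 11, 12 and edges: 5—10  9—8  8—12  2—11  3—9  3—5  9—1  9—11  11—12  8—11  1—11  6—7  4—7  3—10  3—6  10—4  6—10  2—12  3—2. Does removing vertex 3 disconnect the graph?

Yes

Deleting 3 raises the number of components from 1 to 2, so 3 is a cut vertex.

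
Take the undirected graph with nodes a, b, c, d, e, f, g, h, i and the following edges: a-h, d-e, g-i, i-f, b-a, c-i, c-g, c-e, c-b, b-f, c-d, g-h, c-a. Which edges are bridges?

The edges on the cycle c-d-e-c are not bridges since each lies on that cycle.
Every edge lies on some cycle, so there are no bridges.

none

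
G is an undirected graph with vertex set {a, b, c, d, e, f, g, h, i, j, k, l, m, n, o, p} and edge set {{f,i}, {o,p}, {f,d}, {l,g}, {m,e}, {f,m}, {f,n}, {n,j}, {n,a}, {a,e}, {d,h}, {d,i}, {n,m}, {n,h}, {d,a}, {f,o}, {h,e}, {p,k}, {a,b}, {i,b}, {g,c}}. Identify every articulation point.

Removing f increases the component count from 2 to 3, so f is a cut vertex.
Removing g increases the component count from 2 to 3, so g is a cut vertex.
Removing n increases the component count from 2 to 3, so n is a cut vertex.
Likewise o, p are cut vertices.
By contrast removing b leaves 2 components; it is not a cut vertex. No other vertex is a cut vertex either.

f, g, n, o, p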